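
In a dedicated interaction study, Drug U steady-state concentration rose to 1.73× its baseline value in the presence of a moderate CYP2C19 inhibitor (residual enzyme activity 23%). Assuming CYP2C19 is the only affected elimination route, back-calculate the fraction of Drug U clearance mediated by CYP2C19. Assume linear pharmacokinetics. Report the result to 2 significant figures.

Let fm be the CYP2C19 fraction. New clearance relative to baseline = fm × 0.23 + (1 − fm).
Steady-state concentration ratio = 1 / (new CL fraction), so new CL fraction = 1 / 1.73 = 0.578.
fm × 0.23 + 1 − fm = 0.578  ⇒  fm × (0.23 − 1) = −0.422  ⇒  fm = 0.55.

0.55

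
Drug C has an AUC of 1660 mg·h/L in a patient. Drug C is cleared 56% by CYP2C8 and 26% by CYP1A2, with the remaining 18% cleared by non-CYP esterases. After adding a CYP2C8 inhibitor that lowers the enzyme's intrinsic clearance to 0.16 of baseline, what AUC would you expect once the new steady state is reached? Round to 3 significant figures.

The CYP2C8 pathway (56% of clearance) falls to 0.16× activity: 0.56 × 0.16 = 0.0896.
CYP1A2 (26%) and the residual 18% are unaffected.
Relative clearance = 0.0896 + 0.26 + 0.18 = 0.5296.
AUC ∝ 1/CL, so new value = 1660 / 0.5296 = 3.13 × 10³ mg·h/L.

3.13 × 10³ mg·h/L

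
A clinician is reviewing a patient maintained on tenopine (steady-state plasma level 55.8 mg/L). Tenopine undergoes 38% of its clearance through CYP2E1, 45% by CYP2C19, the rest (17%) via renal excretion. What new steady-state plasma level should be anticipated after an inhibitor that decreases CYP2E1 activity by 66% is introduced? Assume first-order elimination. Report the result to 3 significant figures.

The CYP2E1 pathway (38% of clearance) drops to 0.34× activity: 0.38 × 0.34 = 0.1292.
CYP2C19 (45%) and the residual 17% are unaffected.
New clearance relative to baseline: 0.1292 + 0.45 + 0.17 = 0.7492.
Steady-state plasma level ∝ 1/CL, so new value = 55.8 / 0.7492 = 74.5 mg/L.

74.5 mg/L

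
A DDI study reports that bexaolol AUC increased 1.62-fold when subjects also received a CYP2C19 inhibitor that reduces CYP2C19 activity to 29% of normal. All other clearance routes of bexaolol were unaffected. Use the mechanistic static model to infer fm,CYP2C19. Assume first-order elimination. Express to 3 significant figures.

CL'/CL = 1 / 1.62 = 0.6173
0.29·fm + (1 − fm) = 0.6173
fm = (0.6173 − 1) / (0.29 − 1) = 0.539

0.539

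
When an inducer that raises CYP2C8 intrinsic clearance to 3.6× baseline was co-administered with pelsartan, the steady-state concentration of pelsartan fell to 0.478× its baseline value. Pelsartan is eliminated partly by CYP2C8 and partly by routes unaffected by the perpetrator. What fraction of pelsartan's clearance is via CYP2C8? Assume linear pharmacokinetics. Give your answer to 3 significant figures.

0.420

Let x = fm,CYP2C8. Because steady-state concentration ∝ 1/CL, relative clearance rose to 1/0.478 = 2.092.
Setting x·3.6 + (1 − x) = 2.092 and solving: x = (2.092 − 1)/(3.6 − 1) = 0.420.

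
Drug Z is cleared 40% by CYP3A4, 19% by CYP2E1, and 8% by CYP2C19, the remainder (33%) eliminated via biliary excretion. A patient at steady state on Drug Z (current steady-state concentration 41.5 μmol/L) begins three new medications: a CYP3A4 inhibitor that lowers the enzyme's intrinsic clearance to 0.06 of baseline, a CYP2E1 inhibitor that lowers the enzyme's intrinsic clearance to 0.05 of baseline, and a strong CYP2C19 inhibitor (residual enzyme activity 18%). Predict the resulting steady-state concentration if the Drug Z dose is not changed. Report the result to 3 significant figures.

The CYP3A4 pathway (40% of clearance) is reduced to 0.06× activity: 0.4 × 0.06 = 0.024.
The CYP2E1 pathway (19% of clearance) falls to 0.05× activity: 0.19 × 0.05 = 0.0095.
The CYP2C19 pathway (8% of clearance) is reduced to 0.18× activity: 0.08 × 0.18 = 0.0144.
Non-CYP routes (33%) are unchanged.
Relative clearance = 0.024 + 0.0095 + 0.0144 + 0.33 = 0.3779.
Steady-state concentration ∝ 1/CL: new value = 41.5 / 0.3779 = 110 μmol/L.

110 μmol/L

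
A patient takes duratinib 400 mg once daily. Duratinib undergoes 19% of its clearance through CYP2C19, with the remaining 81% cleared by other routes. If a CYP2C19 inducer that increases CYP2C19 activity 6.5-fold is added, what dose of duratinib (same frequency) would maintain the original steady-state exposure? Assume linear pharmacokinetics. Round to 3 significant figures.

The CYP2C19 pathway (19% of clearance) rises to 6.5× activity: 0.19 × 6.5 = 1.235.
The remaining 81% of clearance is unaffected.
New clearance relative to baseline: 1.235 + 0.81 = 2.045.
To maintain the same steady-state level, dose must scale with clearance: new dose = 400 × 2.045 = 818 mg.

818 mg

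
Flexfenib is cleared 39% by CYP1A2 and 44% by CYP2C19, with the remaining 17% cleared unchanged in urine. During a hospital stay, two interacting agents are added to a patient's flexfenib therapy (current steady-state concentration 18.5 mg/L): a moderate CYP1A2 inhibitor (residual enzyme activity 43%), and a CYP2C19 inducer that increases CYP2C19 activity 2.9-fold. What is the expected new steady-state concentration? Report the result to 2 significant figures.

The CYP1A2 pathway (39% of clearance) drops to 0.43× activity: 0.39 × 0.43 = 0.1677.
The CYP2C19 pathway (44% of clearance) is boosted to 2.9× activity: 0.44 × 2.9 = 1.276.
The remaining 17% of clearance is unaffected.
New clearance relative to baseline: 0.1677 + 1.276 + 0.17 = 1.6137.
Steady-state concentration ∝ 1/CL: new value = 18.5 / 1.6137 = 11 mg/L.

11 mg/L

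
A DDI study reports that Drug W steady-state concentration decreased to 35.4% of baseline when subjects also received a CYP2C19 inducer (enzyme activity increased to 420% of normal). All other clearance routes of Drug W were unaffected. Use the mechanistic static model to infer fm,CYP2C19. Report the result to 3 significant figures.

0.570

Write x for the fraction cleared via CYP2C19. The observed steady-state concentration change means clearance rose to 1/0.354 = 2.825 of baseline.
Only the CYP2C19 route changed, so 2.825 = x·4.2 + (1 − x), giving x = 0.570.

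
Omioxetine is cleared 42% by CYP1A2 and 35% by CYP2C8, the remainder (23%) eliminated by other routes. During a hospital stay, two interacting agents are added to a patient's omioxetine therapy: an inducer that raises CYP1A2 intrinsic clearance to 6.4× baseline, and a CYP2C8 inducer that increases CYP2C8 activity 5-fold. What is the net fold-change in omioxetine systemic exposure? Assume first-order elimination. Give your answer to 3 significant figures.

0.214

CYP1A2: 0.42 × 6.4 = 2.688
CYP2C8: 0.35 × 5 = 1.75
Other: 0.23 (unchanged)
Relative clearance = 2.688 + 1.75 + 0.23 = 4.668.
Systemic exposure ∝ 1/CL: fold-change = 1 / 4.668 = 0.214.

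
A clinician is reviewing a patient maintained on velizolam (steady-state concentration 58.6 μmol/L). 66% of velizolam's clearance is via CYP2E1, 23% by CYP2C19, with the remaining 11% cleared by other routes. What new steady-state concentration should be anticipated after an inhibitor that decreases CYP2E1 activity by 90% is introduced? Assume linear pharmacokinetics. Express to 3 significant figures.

CYP2E1: 0.66 × 0.1 = 0.066
CYP2C19: 0.23 (unchanged)
Other: 0.11 (unchanged)
CL_new/CL_old = 0.066 + 0.23 + 0.11 = 0.406.
With dosing unchanged, steady-state concentration scales as 1/CL: 58.6 / 0.406 = 144 μmol/L.

144 μmol/L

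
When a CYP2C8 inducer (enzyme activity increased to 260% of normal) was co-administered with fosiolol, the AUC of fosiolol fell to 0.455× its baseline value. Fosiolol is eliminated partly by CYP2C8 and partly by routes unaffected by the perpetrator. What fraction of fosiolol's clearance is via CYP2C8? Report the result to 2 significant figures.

Let x = fm,CYP2C8. Because AUC ∝ 1/CL, relative clearance rose to 1/0.455 = 2.198.
Setting x·2.6 + (1 − x) = 2.198 and solving: x = (2.198 − 1)/(2.6 − 1) = 0.75.

0.75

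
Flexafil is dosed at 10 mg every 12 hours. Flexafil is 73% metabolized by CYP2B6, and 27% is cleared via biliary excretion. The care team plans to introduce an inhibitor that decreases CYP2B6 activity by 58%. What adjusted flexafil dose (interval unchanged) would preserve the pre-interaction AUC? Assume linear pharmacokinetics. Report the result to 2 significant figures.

The CYP2B6 pathway (73% of clearance) drops to 0.42× activity: 0.73 × 0.42 = 0.3066.
Non-CYP routes (27%) are unchanged.
CL_new/CL_old = 0.3066 + 0.27 = 0.5766.
To maintain the same steady-state level, dose must scale with clearance: new dose = 10 × 0.5766 = 5.8 mg.

5.8 mg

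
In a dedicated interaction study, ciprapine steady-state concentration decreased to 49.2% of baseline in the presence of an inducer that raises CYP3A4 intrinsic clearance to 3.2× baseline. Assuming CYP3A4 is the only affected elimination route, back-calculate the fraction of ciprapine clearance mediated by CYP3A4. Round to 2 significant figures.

0.47

Call the CYP3A4 fraction fm. After the interaction, CL_new/CL_old = fm × 3.2 + (1 − fm).
Steady-state concentration ratio = 1 / (new CL fraction), so new CL fraction = 1 / 0.492 = 2.033.
fm × 3.2 + 1 − fm = 2.033  ⇒  fm × (3.2 − 1) = 1.033  ⇒  fm = 0.47.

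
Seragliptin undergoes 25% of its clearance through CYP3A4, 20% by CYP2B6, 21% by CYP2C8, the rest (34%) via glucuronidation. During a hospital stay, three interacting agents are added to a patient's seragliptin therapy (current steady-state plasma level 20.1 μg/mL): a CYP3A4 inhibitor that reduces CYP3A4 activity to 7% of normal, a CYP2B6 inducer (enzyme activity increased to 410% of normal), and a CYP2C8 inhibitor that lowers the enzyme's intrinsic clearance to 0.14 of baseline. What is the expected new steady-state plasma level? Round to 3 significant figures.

16.7 μg/mL

The CYP3A4 pathway (25% of clearance) falls to 0.07× activity: 0.25 × 0.07 = 0.0175.
The CYP2B6 pathway (20% of clearance) rises to 4.1× activity: 0.2 × 4.1 = 0.82.
The CYP2C8 pathway (21% of clearance) falls to 0.14× activity: 0.21 × 0.14 = 0.0294.
Non-CYP routes (34%) are unchanged.
New clearance relative to baseline: 0.0175 + 0.82 + 0.0294 + 0.34 = 1.2069.
Dividing the baseline by the relative clearance: 20.1 / 1.2069 = 16.7 μg/mL.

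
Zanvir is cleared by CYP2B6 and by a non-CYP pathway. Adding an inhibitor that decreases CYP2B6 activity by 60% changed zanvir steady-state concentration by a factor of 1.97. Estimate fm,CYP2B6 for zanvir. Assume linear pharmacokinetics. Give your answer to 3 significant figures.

0.821

Let fm be the CYP2B6 fraction. New clearance relative to baseline = fm × 0.4 + (1 − fm).
Steady-state concentration ratio = 1 / (new CL fraction), so new CL fraction = 1 / 1.97 = 0.5076.
fm × 0.4 + 1 − fm = 0.5076  ⇒  fm × (0.4 − 1) = −0.4924  ⇒  fm = 0.821.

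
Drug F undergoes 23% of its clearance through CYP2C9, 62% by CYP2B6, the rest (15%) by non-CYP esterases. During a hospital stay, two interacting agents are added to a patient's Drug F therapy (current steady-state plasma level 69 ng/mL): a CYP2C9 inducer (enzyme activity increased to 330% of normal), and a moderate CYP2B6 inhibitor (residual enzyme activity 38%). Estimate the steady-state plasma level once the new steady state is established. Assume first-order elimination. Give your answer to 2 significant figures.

60 ng/mL

The CYP2C9 pathway (23% of clearance) rises to 3.3× activity: 0.23 × 3.3 = 0.759.
The CYP2B6 pathway (62% of clearance) drops to 0.38× activity: 0.62 × 0.38 = 0.2356.
Non-CYP routes (15%) are unchanged.
CL_new/CL_old = 0.759 + 0.2356 + 0.15 = 1.1446.
Steady-state plasma level ∝ 1/CL: new value = 69 / 1.1446 = 60 ng/mL.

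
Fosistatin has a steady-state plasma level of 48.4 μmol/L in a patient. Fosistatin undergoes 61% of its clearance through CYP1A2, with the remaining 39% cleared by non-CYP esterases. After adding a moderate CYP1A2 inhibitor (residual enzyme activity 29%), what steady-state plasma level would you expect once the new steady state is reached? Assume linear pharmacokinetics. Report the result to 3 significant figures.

CYP1A2: 0.61 × 0.29 = 0.1769
Other: 0.39 (unchanged)
New clearance relative to baseline: 0.1769 + 0.39 = 0.5669.
New steady-state plasma level = baseline ÷ relative clearance = 48.4 / 0.5669 = 85.4 μmol/L.

85.4 μmol/L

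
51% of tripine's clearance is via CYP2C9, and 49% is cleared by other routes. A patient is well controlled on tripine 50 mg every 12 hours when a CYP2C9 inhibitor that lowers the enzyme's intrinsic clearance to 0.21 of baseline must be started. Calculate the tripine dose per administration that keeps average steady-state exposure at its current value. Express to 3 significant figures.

29.9 mg

CYP2C9: 0.51 × 0.21 = 0.1071
Other: 0.49 (unchanged)
Relative clearance = 0.1071 + 0.49 = 0.5971.
Exposure is unchanged when dose changes in proportion to clearance. New dose = 50 mg × 0.5971 = 29.9 mg.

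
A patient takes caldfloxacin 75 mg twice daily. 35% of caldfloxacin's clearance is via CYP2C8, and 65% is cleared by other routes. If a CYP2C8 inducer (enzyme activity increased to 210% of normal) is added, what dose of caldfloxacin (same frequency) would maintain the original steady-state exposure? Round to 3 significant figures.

104 mg

The CYP2C8 pathway (35% of clearance) is boosted to 2.1× activity: 0.35 × 2.1 = 0.735.
The remaining 65% of clearance is unaffected.
New clearance relative to baseline: 0.735 + 0.65 = 1.385.
To maintain the same steady-state level, dose must scale with clearance: new dose = 75 × 1.385 = 104 mg.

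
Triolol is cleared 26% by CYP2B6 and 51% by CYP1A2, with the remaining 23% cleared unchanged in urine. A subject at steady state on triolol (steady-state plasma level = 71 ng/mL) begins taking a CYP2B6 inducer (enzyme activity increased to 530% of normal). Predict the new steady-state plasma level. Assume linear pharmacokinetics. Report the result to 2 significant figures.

34 ng/mL

The CYP2B6 pathway (26% of clearance) rises to 5.3× activity: 0.26 × 5.3 = 1.378.
CYP1A2 (51%) and the residual 23% are unaffected.
CL_new/CL_old = 1.378 + 0.51 + 0.23 = 2.118.
Steady-state plasma level ∝ 1/CL, so new value = 71 / 2.118 = 34 ng/mL.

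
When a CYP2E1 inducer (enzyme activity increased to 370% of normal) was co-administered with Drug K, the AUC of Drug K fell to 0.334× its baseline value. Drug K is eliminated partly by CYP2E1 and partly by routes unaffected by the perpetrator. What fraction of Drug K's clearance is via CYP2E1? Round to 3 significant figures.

CL'/CL = 1 / 0.334 = 2.994
3.7·fm + (1 − fm) = 2.994
fm = (2.994 − 1) / (3.7 − 1) = 0.739

0.739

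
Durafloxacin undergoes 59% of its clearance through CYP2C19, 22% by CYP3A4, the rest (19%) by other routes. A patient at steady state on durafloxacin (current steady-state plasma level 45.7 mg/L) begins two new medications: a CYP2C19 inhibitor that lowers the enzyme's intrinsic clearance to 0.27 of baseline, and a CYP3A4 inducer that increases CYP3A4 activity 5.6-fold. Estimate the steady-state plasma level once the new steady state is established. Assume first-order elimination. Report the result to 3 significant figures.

The CYP2C19 pathway (59% of clearance) drops to 0.27× activity: 0.59 × 0.27 = 0.1593.
The CYP3A4 pathway (22% of clearance) rises to 5.6× activity: 0.22 × 5.6 = 1.232.
The remaining 19% of clearance is unaffected.
CL_new/CL_old = 0.1593 + 1.232 + 0.19 = 1.5813.
New steady-state plasma level = 45.7 / 1.5813 = 28.9 mg/L (concentration scales inversely with clearance).

28.9 mg/L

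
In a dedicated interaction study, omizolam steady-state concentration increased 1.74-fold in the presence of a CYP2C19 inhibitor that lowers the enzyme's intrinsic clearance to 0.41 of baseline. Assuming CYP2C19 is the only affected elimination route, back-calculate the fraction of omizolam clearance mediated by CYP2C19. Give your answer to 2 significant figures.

Write x for the fraction cleared via CYP2C19. The observed steady-state concentration change means clearance fell to 1/1.74 = 0.5747 of baseline.
Only the CYP2C19 route changed, so 0.5747 = x·0.41 + (1 − x), giving x = 0.72.

0.72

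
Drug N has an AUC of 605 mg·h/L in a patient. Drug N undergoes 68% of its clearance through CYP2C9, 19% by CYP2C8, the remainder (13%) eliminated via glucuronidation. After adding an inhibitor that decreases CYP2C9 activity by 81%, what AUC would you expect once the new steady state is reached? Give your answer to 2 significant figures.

CYP2C9: 0.68 × 0.19 = 0.1292
CYP2C8: 0.19 (unchanged)
Other: 0.13 (unchanged)
Relative clearance = 0.1292 + 0.19 + 0.13 = 0.4492.
New AUC = baseline ÷ relative clearance = 605 / 0.4492 = 1.3 × 10³ mg·h/L.

1.3 × 10³ mg·h/L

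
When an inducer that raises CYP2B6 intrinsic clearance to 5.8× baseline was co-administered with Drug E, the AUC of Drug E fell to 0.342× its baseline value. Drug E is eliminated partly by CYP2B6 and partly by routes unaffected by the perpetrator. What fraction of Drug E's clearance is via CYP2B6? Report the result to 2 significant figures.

Call the CYP2B6 fraction fm. After the interaction, CL_new/CL_old = fm × 5.8 + (1 − fm).
AUC ratio = 1 / (new CL fraction), so new CL fraction = 1 / 0.342 = 2.924.
fm × 5.8 + 1 − fm = 2.924  ⇒  fm × (5.8 − 1) = 1.924  ⇒  fm = 0.40.

0.40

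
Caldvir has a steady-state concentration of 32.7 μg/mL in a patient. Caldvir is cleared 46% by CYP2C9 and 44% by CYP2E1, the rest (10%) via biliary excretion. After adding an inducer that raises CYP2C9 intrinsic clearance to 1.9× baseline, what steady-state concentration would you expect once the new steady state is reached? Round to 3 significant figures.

23.1 μg/mL

The CYP2C9 pathway (46% of clearance) rises to 1.9× activity: 0.46 × 1.9 = 0.874.
CYP2E1 (44%) and the residual 10% are unaffected.
Relative clearance = 0.874 + 0.44 + 0.1 = 1.414.
With dosing unchanged, steady-state concentration scales as 1/CL: 32.7 / 1.414 = 23.1 μg/mL.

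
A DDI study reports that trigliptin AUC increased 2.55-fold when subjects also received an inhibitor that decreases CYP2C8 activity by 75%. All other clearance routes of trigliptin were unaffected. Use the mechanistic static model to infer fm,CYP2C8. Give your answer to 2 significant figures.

Let x = fm,CYP2C8. Because AUC ∝ 1/CL, relative clearance fell to 1/2.55 = 0.3922.
Setting x·0.25 + (1 − x) = 0.3922 and solving: x = (0.3922 − 1)/(0.25 − 1) = 0.81.

0.81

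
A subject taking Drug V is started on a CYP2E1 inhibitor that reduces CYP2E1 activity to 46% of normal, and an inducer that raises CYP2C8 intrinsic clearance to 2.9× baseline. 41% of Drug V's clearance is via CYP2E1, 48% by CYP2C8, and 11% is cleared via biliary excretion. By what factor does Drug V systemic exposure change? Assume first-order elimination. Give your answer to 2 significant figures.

The CYP2E1 pathway (41% of clearance) is reduced to 0.46× activity: 0.41 × 0.46 = 0.1886.
The CYP2C8 pathway (48% of clearance) rises to 2.9× activity: 0.48 × 2.9 = 1.392.
Non-CYP routes (11%) are unchanged.
Relative clearance = 0.1886 + 1.392 + 0.11 = 1.6906.
Net systemic exposure ratio = 1 / 1.6906 = 0.59.

0.59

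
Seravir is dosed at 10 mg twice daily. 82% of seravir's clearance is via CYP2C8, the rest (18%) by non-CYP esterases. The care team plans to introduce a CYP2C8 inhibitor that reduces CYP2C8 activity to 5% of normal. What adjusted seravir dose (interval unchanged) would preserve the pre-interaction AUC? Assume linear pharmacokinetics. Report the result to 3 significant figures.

CYP2C8: 0.82 × 0.05 = 0.041
Other: 0.18 (unchanged)
New clearance relative to baseline: 0.041 + 0.18 = 0.221.
Css,avg = (dose rate)/CL, so holding Css fixed requires dose ∝ CL: 10 × 0.221 = 2.21 mg.

2.21 mg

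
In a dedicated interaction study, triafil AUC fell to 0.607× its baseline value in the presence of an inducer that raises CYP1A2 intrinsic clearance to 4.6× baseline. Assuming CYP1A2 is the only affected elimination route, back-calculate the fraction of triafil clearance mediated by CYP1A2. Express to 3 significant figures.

CL'/CL = 1 / 0.607 = 1.647
4.6·fm + (1 − fm) = 1.647
fm = (1.647 − 1) / (4.6 − 1) = 0.180

0.180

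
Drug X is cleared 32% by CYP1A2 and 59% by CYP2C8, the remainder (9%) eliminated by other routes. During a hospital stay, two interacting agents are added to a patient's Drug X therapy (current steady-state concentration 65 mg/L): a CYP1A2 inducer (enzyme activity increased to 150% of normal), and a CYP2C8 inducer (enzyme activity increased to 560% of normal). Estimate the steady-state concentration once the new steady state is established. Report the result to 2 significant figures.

The CYP1A2 pathway (32% of clearance) is boosted to 1.5× activity: 0.32 × 1.5 = 0.48.
The CYP2C8 pathway (59% of clearance) is boosted to 5.6× activity: 0.59 × 5.6 = 3.304.
The remaining 9% of clearance is unaffected.
CL_new/CL_old = 0.48 + 3.304 + 0.09 = 3.874.
New steady-state concentration = 65 / 3.874 = 17 mg/L (concentration scales inversely with clearance).

17 mg/L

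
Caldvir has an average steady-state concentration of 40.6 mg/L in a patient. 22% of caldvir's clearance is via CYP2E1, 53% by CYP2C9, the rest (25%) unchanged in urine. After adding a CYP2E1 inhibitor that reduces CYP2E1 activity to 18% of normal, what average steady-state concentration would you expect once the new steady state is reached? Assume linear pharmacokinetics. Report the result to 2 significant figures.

CYP2E1: 0.22 × 0.18 = 0.0396
CYP2C9: 0.53 (unchanged)
Other: 0.25 (unchanged)
New clearance relative to baseline: 0.0396 + 0.53 + 0.25 = 0.8196.
With dosing unchanged, average steady-state concentration scales as 1/CL: 40.6 / 0.8196 = 50 mg/L.

50 mg/L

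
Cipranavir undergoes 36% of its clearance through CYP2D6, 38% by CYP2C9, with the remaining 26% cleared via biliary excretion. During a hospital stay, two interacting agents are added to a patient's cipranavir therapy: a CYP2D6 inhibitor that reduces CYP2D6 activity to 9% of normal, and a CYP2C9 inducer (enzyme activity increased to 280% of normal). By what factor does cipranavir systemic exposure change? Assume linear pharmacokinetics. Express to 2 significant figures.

0.74

The CYP2D6 pathway (36% of clearance) drops to 0.09× activity: 0.36 × 0.09 = 0.0324.
The CYP2C9 pathway (38% of clearance) increases to 2.8× activity: 0.38 × 2.8 = 1.064.
The remaining 26% of clearance is unaffected.
New clearance relative to baseline: 0.0324 + 1.064 + 0.26 = 1.3564.
Systemic exposure ∝ 1/CL: fold-change = 1 / 1.3564 = 0.74.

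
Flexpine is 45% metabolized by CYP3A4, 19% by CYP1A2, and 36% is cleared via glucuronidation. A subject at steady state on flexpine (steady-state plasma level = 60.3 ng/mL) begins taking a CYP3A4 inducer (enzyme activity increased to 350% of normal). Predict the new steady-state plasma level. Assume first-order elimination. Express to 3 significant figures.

28.4 ng/mL

The CYP3A4 pathway (45% of clearance) is boosted to 3.5× activity: 0.45 × 3.5 = 1.575.
CYP1A2 (19%) and the residual 36% are unaffected.
CL_new/CL_old = 1.575 + 0.19 + 0.36 = 2.125.
With dosing unchanged, steady-state plasma level scales as 1/CL: 60.3 / 2.125 = 28.4 ng/mL.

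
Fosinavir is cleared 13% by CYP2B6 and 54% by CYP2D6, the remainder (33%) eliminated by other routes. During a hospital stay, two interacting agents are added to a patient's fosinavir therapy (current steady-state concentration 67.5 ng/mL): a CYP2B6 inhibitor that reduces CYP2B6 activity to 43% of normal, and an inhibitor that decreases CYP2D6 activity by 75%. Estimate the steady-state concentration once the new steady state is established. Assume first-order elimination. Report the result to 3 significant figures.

The CYP2B6 pathway (13% of clearance) falls to 0.43× activity: 0.13 × 0.43 = 0.0559.
The CYP2D6 pathway (54% of clearance) falls to 0.25× activity: 0.54 × 0.25 = 0.135.
The remaining 33% of clearance is unaffected.
New clearance relative to baseline: 0.0559 + 0.135 + 0.33 = 0.5209.
Dividing the baseline by the relative clearance: 67.5 / 0.5209 = 130 ng/mL.

130 ng/mL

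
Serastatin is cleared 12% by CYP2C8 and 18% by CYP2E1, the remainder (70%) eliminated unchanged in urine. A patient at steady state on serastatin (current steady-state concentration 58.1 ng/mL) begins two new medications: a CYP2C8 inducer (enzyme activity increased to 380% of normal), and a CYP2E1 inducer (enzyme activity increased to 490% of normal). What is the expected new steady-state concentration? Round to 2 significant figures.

CYP2C8: 0.12 × 3.8 = 0.456
CYP2E1: 0.18 × 4.9 = 0.882
Other: 0.7 (unchanged)
CL_new/CL_old = 0.456 + 0.882 + 0.7 = 2.038.
Steady-state concentration ∝ 1/CL: new value = 58.1 / 2.038 = 29 ng/mL.

29 ng/mL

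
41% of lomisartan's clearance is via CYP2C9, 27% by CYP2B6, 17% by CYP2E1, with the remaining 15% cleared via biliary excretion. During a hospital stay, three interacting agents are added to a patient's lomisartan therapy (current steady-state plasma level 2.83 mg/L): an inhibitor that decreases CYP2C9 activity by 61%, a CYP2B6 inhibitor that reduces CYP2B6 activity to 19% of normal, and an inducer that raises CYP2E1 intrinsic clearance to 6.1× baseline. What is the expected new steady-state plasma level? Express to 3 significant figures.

The CYP2C9 pathway (41% of clearance) drops to 0.39× activity: 0.41 × 0.39 = 0.1599.
The CYP2B6 pathway (27% of clearance) drops to 0.19× activity: 0.27 × 0.19 = 0.0513.
The CYP2E1 pathway (17% of clearance) increases to 6.1× activity: 0.17 × 6.1 = 1.037.
Non-CYP routes (15%) are unchanged.
Relative clearance = 0.1599 + 0.0513 + 1.037 + 0.15 = 1.3982.
Steady-state plasma level ∝ 1/CL: new value = 2.83 / 1.3982 = 2.02 mg/L.

2.02 mg/L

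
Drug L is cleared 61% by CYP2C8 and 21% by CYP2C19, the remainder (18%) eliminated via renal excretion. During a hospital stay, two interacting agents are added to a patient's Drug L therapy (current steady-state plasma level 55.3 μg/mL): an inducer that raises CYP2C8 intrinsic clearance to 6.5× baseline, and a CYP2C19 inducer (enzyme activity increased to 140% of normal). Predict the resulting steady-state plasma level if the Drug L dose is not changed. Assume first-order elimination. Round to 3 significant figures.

12.5 μg/mL

CYP2C8: 0.61 × 6.5 = 3.965
CYP2C19: 0.21 × 1.4 = 0.294
Other: 0.18 (unchanged)
New clearance relative to baseline: 3.965 + 0.294 + 0.18 = 4.439.
Steady-state plasma level ∝ 1/CL: new value = 55.3 / 4.439 = 12.5 μg/mL.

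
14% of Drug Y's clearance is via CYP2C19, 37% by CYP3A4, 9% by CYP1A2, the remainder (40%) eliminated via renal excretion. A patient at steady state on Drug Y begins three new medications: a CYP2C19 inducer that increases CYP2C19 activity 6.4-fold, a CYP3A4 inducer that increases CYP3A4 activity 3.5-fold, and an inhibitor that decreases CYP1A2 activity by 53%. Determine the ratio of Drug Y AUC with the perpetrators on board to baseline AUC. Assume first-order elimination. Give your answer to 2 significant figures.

0.38

CYP2C19: 0.14 × 6.4 = 0.896
CYP3A4: 0.37 × 3.5 = 1.295
CYP1A2: 0.09 × 0.47 = 0.0423
Other: 0.4 (unchanged)
New clearance relative to baseline: 0.896 + 1.295 + 0.0423 + 0.4 = 2.6333.
Because AUC varies inversely with clearance, the combined effect is 1 / 2.6333 = 0.38.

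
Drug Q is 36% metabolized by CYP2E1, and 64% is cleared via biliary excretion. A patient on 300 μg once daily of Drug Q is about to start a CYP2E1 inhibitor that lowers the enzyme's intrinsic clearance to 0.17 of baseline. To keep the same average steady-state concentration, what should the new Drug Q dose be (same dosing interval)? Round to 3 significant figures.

210 μg

The CYP2E1 pathway (36% of clearance) falls to 0.17× activity: 0.36 × 0.17 = 0.0612.
Non-CYP routes (64%) are unchanged.
Relative clearance = 0.0612 + 0.64 = 0.7012.
To maintain the same steady-state level, dose must scale with clearance: new dose = 300 × 0.7012 = 210 μg.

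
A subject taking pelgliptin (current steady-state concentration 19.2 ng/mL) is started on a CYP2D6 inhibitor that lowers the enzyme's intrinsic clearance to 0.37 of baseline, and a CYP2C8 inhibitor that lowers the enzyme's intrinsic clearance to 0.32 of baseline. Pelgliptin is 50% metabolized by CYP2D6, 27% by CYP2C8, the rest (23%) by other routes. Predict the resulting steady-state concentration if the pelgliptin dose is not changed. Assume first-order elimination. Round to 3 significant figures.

CYP2D6: 0.5 × 0.37 = 0.185
CYP2C8: 0.27 × 0.32 = 0.0864
Other: 0.23 (unchanged)
Relative clearance = 0.185 + 0.0864 + 0.23 = 0.5014.
New steady-state concentration = 19.2 / 0.5014 = 38.3 ng/mL (concentration scales inversely with clearance).

38.3 ng/mL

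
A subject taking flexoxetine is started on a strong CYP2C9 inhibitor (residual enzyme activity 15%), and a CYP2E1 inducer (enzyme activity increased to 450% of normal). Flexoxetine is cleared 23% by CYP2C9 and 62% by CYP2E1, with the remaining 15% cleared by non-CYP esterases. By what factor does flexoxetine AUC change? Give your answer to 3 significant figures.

0.336

The CYP2C9 pathway (23% of clearance) drops to 0.15× activity: 0.23 × 0.15 = 0.0345.
The CYP2E1 pathway (62% of clearance) rises to 4.5× activity: 0.62 × 4.5 = 2.79.
Non-CYP routes (15%) are unchanged.
Relative clearance = 0.0345 + 2.79 + 0.15 = 2.9745.
Because AUC varies inversely with clearance, the combined effect is 1 / 2.9745 = 0.336.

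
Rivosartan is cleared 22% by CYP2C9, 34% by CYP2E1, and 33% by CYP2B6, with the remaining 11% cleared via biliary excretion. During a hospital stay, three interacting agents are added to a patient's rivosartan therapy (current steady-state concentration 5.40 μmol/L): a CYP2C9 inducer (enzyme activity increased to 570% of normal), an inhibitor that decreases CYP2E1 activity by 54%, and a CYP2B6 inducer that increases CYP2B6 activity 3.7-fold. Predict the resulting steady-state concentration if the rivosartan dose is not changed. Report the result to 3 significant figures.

The CYP2C9 pathway (22% of clearance) rises to 5.7× activity: 0.22 × 5.7 = 1.254.
The CYP2E1 pathway (34% of clearance) falls to 0.46× activity: 0.34 × 0.46 = 0.1564.
The CYP2B6 pathway (33% of clearance) increases to 3.7× activity: 0.33 × 3.7 = 1.221.
Non-CYP routes (11%) are unchanged.
Relative clearance = 1.254 + 0.1564 + 1.221 + 0.11 = 2.7414.
Dividing the baseline by the relative clearance: 5.40 / 2.7414 = 1.97 μmol/L.

1.97 μmol/L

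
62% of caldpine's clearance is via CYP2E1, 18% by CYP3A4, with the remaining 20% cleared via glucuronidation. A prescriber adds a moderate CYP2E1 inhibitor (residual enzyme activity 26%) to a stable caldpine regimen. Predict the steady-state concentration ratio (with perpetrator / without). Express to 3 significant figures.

The CYP2E1 pathway (62% of clearance) drops to 0.26× activity: 0.62 × 0.26 = 0.1612.
CYP3A4 (18%) and the residual 20% are unaffected.
New clearance relative to baseline: 0.1612 + 0.18 + 0.2 = 0.5412.
Steady-state concentration is inversely proportional to clearance, so the fold-change is 1 / 0.5412 = 1.85.

1.85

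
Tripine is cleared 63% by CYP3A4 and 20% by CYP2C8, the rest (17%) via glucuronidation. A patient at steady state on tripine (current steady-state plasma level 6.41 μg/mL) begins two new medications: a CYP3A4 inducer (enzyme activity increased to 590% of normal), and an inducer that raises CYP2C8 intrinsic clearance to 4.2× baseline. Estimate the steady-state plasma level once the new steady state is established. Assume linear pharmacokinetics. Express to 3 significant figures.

1.36 μg/mL

CYP3A4: 0.63 × 5.9 = 3.717
CYP2C8: 0.2 × 4.2 = 0.84
Other: 0.17 (unchanged)
CL_new/CL_old = 3.717 + 0.84 + 0.17 = 4.727.
New steady-state plasma level = 6.41 / 4.727 = 1.36 μg/mL (concentration scales inversely with clearance).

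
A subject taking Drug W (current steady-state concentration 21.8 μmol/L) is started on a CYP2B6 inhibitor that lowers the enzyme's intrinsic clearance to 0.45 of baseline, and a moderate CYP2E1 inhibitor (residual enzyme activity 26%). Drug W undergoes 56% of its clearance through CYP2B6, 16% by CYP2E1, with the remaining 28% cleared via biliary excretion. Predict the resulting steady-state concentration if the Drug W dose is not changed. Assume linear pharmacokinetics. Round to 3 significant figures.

38.0 μmol/L

CYP2B6: 0.56 × 0.45 = 0.252
CYP2E1: 0.16 × 0.26 = 0.0416
Other: 0.28 (unchanged)
Relative clearance = 0.252 + 0.0416 + 0.28 = 0.5736.
Steady-state concentration ∝ 1/CL: new value = 21.8 / 0.5736 = 38.0 μmol/L.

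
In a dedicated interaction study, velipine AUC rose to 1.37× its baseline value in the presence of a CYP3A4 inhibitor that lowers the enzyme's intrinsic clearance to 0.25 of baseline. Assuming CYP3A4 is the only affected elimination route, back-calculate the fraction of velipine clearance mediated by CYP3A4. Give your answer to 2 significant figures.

Write x for the fraction cleared via CYP3A4. The observed AUC change means clearance fell to 1/1.37 = 0.7299 of baseline.
Setting x·0.25 + (1 − x) = 0.7299 and solving: x = (0.7299 − 1)/(0.25 − 1) = 0.36.

0.36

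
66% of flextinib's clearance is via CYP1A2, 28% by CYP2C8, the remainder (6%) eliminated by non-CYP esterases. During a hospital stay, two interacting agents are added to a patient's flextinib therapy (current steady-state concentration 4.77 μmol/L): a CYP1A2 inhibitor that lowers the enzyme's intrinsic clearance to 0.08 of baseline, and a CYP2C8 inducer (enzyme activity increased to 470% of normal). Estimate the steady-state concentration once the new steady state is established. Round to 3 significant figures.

3.34 μmol/L

The CYP1A2 pathway (66% of clearance) drops to 0.08× activity: 0.66 × 0.08 = 0.0528.
The CYP2C8 pathway (28% of clearance) increases to 4.7× activity: 0.28 × 4.7 = 1.316.
Non-CYP routes (6%) are unchanged.
New clearance relative to baseline: 0.0528 + 1.316 + 0.06 = 1.4288.
Dividing the baseline by the relative clearance: 4.77 / 1.4288 = 3.34 μmol/L.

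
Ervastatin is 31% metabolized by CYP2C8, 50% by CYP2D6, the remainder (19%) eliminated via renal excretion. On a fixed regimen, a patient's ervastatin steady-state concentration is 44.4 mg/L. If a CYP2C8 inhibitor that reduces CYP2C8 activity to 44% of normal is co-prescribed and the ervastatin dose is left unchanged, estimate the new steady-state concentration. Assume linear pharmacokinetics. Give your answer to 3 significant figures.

The CYP2C8 pathway (31% of clearance) drops to 0.44× activity: 0.31 × 0.44 = 0.1364.
CYP2D6 (50%) and the residual 19% are unaffected.
CL_new/CL_old = 0.1364 + 0.5 + 0.19 = 0.8264.
With dosing unchanged, steady-state concentration scales as 1/CL: 44.4 / 0.8264 = 53.7 mg/L.

53.7 mg/L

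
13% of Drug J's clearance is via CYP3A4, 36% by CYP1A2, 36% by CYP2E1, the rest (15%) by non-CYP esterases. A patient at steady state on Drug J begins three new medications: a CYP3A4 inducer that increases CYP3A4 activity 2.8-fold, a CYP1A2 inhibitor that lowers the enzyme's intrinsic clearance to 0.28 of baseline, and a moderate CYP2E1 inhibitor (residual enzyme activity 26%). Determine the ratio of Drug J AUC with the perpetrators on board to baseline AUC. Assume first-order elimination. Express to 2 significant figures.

CYP3A4: 0.13 × 2.8 = 0.364
CYP1A2: 0.36 × 0.28 = 0.1008
CYP2E1: 0.36 × 0.26 = 0.0936
Other: 0.15 (unchanged)
CL_new/CL_old = 0.364 + 0.1008 + 0.0936 + 0.15 = 0.7084.
AUC ∝ 1/CL: fold-change = 1 / 0.7084 = 1.4.

1.4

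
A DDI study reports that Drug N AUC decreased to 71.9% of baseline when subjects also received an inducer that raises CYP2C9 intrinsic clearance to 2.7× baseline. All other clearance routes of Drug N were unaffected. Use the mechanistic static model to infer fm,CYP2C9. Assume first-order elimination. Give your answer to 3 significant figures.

Call the CYP2C9 fraction fm. After the interaction, CL_new/CL_old = fm × 2.7 + (1 − fm).
AUC ratio = 1 / (new CL fraction), so new CL fraction = 1 / 0.719 = 1.391.
fm × 2.7 + 1 − fm = 1.391  ⇒  fm × (2.7 − 1) = 0.3908  ⇒  fm = 0.230.

0.230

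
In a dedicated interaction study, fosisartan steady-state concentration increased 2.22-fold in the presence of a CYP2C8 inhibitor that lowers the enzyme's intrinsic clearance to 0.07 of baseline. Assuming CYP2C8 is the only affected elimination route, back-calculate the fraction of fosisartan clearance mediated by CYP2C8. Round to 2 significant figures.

0.59

Let fm be the CYP2C8 fraction. New clearance relative to baseline = fm × 0.07 + (1 − fm).
Steady-state concentration ratio = 1 / (new CL fraction), so new CL fraction = 1 / 2.22 = 0.4505.
fm × 0.07 + 1 − fm = 0.4505  ⇒  fm × (0.07 − 1) = −0.5495  ⇒  fm = 0.59.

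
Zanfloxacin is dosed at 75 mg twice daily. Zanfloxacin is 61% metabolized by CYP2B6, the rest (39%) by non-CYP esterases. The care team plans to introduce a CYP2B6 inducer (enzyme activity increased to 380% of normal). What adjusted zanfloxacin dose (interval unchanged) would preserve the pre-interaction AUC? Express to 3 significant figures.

203 mg

The CYP2B6 pathway (61% of clearance) increases to 3.8× activity: 0.61 × 3.8 = 2.318.
The remaining 39% of clearance is unaffected.
New clearance relative to baseline: 2.318 + 0.39 = 2.708.
Css,avg = (dose rate)/CL, so holding Css fixed requires dose ∝ CL: 75 × 2.708 = 203 mg.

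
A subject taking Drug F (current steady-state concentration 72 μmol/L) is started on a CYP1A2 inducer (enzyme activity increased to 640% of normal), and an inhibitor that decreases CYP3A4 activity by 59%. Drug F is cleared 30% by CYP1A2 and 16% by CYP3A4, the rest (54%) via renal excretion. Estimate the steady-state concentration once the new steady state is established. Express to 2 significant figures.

The CYP1A2 pathway (30% of clearance) increases to 6.4× activity: 0.3 × 6.4 = 1.92.
The CYP3A4 pathway (16% of clearance) is reduced to 0.41× activity: 0.16 × 0.41 = 0.0656.
The remaining 54% of clearance is unaffected.
CL_new/CL_old = 1.92 + 0.0656 + 0.54 = 2.5256.
Dividing the baseline by the relative clearance: 72 / 2.5256 = 29 μmol/L.

29 μmol/L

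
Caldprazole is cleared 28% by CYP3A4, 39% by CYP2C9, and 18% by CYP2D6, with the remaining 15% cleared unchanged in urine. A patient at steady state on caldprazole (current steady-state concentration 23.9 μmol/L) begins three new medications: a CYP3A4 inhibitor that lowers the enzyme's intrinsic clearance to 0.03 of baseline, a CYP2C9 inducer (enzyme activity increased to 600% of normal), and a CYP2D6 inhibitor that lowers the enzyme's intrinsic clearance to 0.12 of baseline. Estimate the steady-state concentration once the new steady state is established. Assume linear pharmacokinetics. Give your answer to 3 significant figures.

9.48 μmol/L

The CYP3A4 pathway (28% of clearance) falls to 0.03× activity: 0.28 × 0.03 = 0.0084.
The CYP2C9 pathway (39% of clearance) is boosted to 6× activity: 0.39 × 6 = 2.34.
The CYP2D6 pathway (18% of clearance) is reduced to 0.12× activity: 0.18 × 0.12 = 0.0216.
Non-CYP routes (15%) are unchanged.
New clearance relative to baseline: 0.0084 + 2.34 + 0.0216 + 0.15 = 2.52.
Dividing the baseline by the relative clearance: 23.9 / 2.52 = 9.48 μmol/L.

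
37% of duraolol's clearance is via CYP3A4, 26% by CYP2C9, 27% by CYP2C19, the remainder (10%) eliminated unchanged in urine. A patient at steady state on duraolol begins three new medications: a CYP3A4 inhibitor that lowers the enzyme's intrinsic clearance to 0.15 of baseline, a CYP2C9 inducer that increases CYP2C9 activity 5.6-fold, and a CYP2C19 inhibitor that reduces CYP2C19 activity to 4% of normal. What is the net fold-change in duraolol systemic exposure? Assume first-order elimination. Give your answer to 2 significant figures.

0.62

CYP3A4: 0.37 × 0.15 = 0.0555
CYP2C9: 0.26 × 5.6 = 1.456
CYP2C19: 0.27 × 0.04 = 0.0108
Other: 0.1 (unchanged)
CL_new/CL_old = 0.0555 + 1.456 + 0.0108 + 0.1 = 1.6223.
Because systemic exposure varies inversely with clearance, the combined effect is 1 / 1.6223 = 0.62.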